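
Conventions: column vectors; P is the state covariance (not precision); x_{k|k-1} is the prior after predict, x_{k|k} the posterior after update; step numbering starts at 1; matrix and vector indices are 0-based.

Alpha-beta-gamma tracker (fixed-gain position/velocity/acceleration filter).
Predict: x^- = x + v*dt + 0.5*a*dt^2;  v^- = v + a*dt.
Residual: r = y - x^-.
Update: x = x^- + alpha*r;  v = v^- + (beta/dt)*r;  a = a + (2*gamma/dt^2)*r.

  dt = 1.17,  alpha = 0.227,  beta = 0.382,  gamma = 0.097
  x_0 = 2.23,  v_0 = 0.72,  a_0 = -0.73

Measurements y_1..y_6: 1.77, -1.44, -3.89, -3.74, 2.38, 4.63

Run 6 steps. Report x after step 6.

step 1: x_pred=2.5728  r=-0.8028  x^+=2.3905  v^+=-0.3962  a^+=-0.8438
step 2: x_pred=1.3495  r=-2.7895  x^+=0.7163  v^+=-2.2941  a^+=-1.2391
step 3: x_pred=-2.8160  r=-1.0740  x^+=-3.0598  v^+=-4.0945  a^+=-1.3913
step 4: x_pred=-8.8027  r=5.0627  x^+=-7.6534  v^+=-4.0694  a^+=-0.6738
step 5: x_pred=-12.8759  r=15.2559  x^+=-9.4128  v^+=0.1232  a^+=1.4882
step 6: x_pred=-8.2500  r=12.8800  x^+=-5.3262  v^+=6.0697  a^+=3.3136

x_post = -5.3262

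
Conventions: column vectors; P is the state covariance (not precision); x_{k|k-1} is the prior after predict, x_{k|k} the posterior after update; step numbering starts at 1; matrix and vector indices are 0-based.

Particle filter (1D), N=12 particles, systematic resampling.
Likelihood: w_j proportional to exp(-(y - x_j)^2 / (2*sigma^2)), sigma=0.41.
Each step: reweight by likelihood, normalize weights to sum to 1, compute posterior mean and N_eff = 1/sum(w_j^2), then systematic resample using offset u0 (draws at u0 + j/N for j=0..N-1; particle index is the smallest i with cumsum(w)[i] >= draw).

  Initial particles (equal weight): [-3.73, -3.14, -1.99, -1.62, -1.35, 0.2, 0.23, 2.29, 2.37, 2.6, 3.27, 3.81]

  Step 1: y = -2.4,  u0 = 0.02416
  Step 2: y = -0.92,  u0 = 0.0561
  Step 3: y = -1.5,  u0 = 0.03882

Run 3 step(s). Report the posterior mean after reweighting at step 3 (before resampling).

step 1: w=[0.0051, 0.1944, 0.6010, 0.1622, 0.0373, 0.0000, 0.0000, 0.0000, 0.0000, 0.0000, 0.0000, 0.0000]  mean=-2.1386  Neff=2.3437  idx=[1, 1, 1, 2, 2, 2, 2, 2, 2, 2, 3, 3]
step 2: w=[0.0000, 0.0000, 0.0000, 0.0476, 0.0476, 0.0476, 0.0476, 0.0476, 0.0476, 0.0476, 0.3336, 0.3336]  mean=-1.7432  Neff=4.1955  idx=[4, 5, 7, 9, 10, 10, 10, 10, 11, 11, 11, 11]
step 3: w=[0.0509, 0.0509, 0.0509, 0.0509, 0.0996, 0.0996, 0.0996, 0.0996, 0.0996, 0.0996, 0.0996, 0.0996]  mean=-1.6953  Neff=11.1541  idx=[0, 2, 4, 4, 5, 6, 7, 8, 9, 9, 10, 11]

post_mean = -1.6953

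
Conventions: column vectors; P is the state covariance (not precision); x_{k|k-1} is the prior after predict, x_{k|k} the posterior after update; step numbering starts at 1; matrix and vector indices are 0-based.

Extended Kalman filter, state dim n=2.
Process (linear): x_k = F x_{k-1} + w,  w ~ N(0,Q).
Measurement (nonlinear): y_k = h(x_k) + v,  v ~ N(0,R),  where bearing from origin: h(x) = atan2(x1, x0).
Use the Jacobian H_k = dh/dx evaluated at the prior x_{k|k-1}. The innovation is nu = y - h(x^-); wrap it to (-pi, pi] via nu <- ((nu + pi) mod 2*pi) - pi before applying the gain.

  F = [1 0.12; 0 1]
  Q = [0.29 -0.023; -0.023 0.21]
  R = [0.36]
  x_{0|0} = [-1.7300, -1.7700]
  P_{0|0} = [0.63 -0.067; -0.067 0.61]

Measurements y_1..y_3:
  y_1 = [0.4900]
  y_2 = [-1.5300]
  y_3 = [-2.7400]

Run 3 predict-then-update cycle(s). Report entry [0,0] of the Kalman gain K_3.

K[0,0] = 0.7190

step 1: x^-=[-1.9424, -1.7700]  P^-=[0.9127 -0.0168; -0.0168 0.8200]  H_jac=[0.2563 -0.2813]  S=[0.4873]  K=[0.4898; -0.4822]  nu=[2.8926]  x^+=[-0.5256, -3.1648]  P^+=[0.7958 0.0983; 0.0983 0.7067]
step 2: x^-=[-0.9054, -3.1648]  P^-=[1.1196 0.1601; 0.1601 0.9167]  H_jac=[0.2921 -0.0836]  S=[0.4541]  K=[0.6907; -0.0657]  nu=[0.3194]  x^+=[-0.6848, -3.1858]  P^+=[0.9030 0.1807; 0.1807 0.9148]
step 3: x^-=[-1.0671, -3.1858]  P^-=[1.2495 0.2675; 0.2675 1.1248]  H_jac=[0.2822 -0.0945]  S=[0.4553]  K=[0.7190; -0.0677]  nu=[-0.8460]  x^+=[-1.6753, -3.1285]  P^+=[1.0141 0.2896; 0.2896 1.1227]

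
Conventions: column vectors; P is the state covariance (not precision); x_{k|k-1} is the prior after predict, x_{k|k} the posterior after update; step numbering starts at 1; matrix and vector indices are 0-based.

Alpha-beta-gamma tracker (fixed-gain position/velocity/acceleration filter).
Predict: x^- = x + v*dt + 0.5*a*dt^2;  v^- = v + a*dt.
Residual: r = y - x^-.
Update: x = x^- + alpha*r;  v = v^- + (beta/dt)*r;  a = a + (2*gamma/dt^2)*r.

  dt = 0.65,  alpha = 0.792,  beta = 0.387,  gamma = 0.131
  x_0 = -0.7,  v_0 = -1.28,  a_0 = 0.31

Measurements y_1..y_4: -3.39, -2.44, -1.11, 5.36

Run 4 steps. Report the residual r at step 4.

step 1: x_pred=-1.4665  r=-1.9235  x^+=-2.9899  v^+=-2.2237  a^+=-0.8828
step 2: x_pred=-4.6218  r=2.1818  x^+=-2.8938  v^+=-1.4985  a^+=0.4702
step 3: x_pred=-3.7685  r=2.6585  x^+=-1.6630  v^+=0.3900  a^+=2.1188
step 4: x_pred=-0.9619  r=6.3219  x^+=4.0450  v^+=5.5311  a^+=6.0391

resid = 6.3219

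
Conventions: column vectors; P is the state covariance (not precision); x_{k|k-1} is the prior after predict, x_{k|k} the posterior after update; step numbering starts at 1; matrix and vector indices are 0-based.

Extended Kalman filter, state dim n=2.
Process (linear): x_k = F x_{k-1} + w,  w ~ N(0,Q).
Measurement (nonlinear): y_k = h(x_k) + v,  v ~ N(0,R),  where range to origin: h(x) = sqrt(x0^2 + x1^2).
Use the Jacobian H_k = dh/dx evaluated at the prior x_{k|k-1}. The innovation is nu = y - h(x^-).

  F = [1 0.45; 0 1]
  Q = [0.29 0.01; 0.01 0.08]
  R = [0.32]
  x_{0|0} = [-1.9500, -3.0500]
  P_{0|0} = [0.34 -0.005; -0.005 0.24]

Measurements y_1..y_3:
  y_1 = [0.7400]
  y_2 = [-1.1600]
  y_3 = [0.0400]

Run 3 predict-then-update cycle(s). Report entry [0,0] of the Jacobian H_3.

H_jac[0,0] = -0.1010

step 1: x^-=[-3.3225, -3.0500]  P^-=[0.6741 0.1130; 0.1130 0.3200]  H_jac=[-0.7367 -0.6763]  S=[0.9448]  K=[-0.6065; -0.3172]  nu=[-3.7702]  x^+=[-1.0358, -1.8542]  P^+=[0.3266 -0.0687; -0.0687 0.2250]
step 2: x^-=[-1.8702, -1.8542]  P^-=[0.6003 0.0425; 0.0425 0.3050]  H_jac=[-0.7101 -0.7041]  S=[0.8164]  K=[-0.5588; -0.3000]  nu=[-3.7936]  x^+=[0.2496, -0.7162]  P^+=[0.3453 -0.0943; -0.0943 0.2315]
step 3: x^-=[-0.0727, -0.7162]  P^-=[0.5973 0.0198; 0.0198 0.3115]  H_jac=[-0.1010 -0.9949]  S=[0.6384]  K=[-0.1254; -0.4886]  nu=[-0.6799]  x^+=[0.0126, -0.3840]  P^+=[0.5873 -0.0193; -0.0193 0.1591]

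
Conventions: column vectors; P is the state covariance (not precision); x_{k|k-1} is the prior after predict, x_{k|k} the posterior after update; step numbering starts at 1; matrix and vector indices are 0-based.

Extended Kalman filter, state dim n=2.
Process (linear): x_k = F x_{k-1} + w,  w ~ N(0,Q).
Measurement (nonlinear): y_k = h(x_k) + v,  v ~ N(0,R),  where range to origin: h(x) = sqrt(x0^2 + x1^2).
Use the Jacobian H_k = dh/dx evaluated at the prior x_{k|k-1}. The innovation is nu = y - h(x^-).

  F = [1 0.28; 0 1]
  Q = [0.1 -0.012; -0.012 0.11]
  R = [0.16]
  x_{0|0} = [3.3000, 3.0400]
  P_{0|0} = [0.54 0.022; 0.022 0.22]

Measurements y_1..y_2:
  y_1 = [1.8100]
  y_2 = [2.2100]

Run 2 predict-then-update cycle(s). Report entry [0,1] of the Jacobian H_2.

H_jac[0,1] = 0.6638

step 1: x^-=[4.1512, 3.0400]  P^-=[0.6696 0.0716; 0.0716 0.3300]  H_jac=[0.8068 0.5908]  S=[0.7793]  K=[0.7475; 0.3243]  nu=[-3.3353]  x^+=[1.6581, 1.9583]  P^+=[0.2342 -0.1173; -0.1173 0.2480]
step 2: x^-=[2.2064, 1.9583]  P^-=[0.2879 -0.0599; -0.0599 0.3580]  H_jac=[0.7479 0.6638]  S=[0.4194]  K=[0.4187; 0.4599]  nu=[-0.7401]  x^+=[1.8966, 1.6179]  P^+=[0.2144 -0.1406; -0.1406 0.2693]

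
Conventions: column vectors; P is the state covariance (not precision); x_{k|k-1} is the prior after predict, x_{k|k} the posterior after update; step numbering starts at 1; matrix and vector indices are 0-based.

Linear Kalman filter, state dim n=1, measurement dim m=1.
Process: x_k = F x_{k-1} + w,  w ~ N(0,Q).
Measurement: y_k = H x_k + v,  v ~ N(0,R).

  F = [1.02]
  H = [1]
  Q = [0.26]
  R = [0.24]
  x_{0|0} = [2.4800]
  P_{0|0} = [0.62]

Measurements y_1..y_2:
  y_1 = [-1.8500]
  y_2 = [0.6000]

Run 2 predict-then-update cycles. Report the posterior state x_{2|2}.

x_post = [0.0663]

step 1: x^-=[2.5296]  P^-=[0.9050]  S=[1.1450]  K=[0.7904]  nu=[-4.3796]  x^+=[-0.9320]  P^+=[0.1897]
step 2: x^-=[-0.9507]  P^-=[0.4574]  S=[0.6974]  K=[0.6558]  nu=[1.5507]  x^+=[0.0663]  P^+=[0.1574]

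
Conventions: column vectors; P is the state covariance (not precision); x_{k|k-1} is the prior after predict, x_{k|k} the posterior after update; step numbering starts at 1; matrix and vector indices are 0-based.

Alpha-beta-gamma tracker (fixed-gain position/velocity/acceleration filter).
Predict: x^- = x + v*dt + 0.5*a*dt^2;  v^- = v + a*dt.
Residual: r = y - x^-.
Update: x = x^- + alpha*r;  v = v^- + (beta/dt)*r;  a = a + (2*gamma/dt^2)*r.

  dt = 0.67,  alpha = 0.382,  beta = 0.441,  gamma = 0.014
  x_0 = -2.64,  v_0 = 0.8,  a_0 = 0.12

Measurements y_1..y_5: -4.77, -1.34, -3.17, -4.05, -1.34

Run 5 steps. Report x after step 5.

step 1: x_pred=-2.0771  r=-2.6929  x^+=-3.1058  v^+=-0.8921  a^+=-0.0480
step 2: x_pred=-3.7142  r=2.3742  x^+=-2.8073  v^+=0.6385  a^+=0.1001
step 3: x_pred=-2.3570  r=-0.8130  x^+=-2.6676  v^+=0.1705  a^+=0.0494
step 4: x_pred=-2.5423  r=-1.5077  x^+=-3.1182  v^+=-0.7888  a^+=-0.0446
step 5: x_pred=-3.6568  r=2.3168  x^+=-2.7718  v^+=0.7062  a^+=0.0999

x_post = -2.7718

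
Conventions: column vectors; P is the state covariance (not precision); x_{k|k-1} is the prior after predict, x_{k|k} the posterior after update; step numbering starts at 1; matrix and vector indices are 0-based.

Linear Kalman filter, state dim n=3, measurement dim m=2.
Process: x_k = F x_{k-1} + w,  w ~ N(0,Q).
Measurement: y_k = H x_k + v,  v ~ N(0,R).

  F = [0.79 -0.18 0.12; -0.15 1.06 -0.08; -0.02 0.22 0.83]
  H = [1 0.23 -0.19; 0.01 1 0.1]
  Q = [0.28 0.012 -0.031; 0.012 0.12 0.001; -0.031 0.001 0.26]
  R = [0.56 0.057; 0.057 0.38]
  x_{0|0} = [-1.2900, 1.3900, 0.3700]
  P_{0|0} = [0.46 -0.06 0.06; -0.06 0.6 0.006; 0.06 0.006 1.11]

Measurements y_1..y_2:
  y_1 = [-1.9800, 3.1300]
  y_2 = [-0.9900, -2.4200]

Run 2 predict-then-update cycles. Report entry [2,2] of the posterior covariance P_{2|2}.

P_post[2,2] = 0.9476

step 1: x^-=[-1.2249, 1.6373, 0.6387]  P^-=[0.6307 -0.2235 0.0763; -0.2235 0.8311 0.0696; 0.0763 0.0696 1.0546]  S=[1.1348 0.0062; 0.0062 1.2313]  K=[0.4986 -0.1727; -0.0439 0.6790; -0.0960 0.1433]  nu=[-1.0103, 1.4411]  x^+=[-1.9776, 2.6602, 0.9422]  P^+=[0.3129 -0.0564 0.1606; -0.0564 0.2615 -0.0545; 0.1606 -0.0545 1.0191]
step 2: x^-=[-1.9281, 3.0411, 1.4068]  P^-=[0.5473 -0.1543 0.1568; -0.1543 0.4585 -0.0684; 0.1568 -0.0684 0.9501]  S=[1.0412 0.0220; 0.0220 0.8316]  K=[0.4665 -0.1725; -0.0459 0.5425; -0.0386 0.0349]  nu=[0.5059, -5.5825]  x^+=[-0.7293, -0.0104, 1.1926]  P^+=[0.2994 -0.0599 0.1801; -0.0599 0.2127 -0.0855; 0.1801 -0.0855 0.9476]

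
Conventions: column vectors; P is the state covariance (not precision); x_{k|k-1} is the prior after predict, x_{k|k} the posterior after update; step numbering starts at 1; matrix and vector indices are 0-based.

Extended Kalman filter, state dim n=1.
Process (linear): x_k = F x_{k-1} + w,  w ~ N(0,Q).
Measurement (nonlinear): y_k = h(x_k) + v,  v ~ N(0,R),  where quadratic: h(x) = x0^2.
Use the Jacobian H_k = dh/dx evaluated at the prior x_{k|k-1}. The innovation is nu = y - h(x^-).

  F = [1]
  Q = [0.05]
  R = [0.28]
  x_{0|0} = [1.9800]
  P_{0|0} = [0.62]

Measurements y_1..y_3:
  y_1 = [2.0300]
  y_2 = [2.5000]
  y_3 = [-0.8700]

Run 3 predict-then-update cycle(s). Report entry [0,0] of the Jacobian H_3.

H_jac[0,0] = 3.1231

step 1: x^-=[1.9800]  P^-=[0.6700]  H_jac=[3.9600]  S=[10.7867]  K=[0.2460]  nu=[-1.8904]  x^+=[1.5150]  P^+=[0.0174]
step 2: x^-=[1.5150]  P^-=[0.0674]  H_jac=[3.0300]  S=[0.8987]  K=[0.2272]  nu=[0.2047]  x^+=[1.5615]  P^+=[0.0210]
step 3: x^-=[1.5615]  P^-=[0.0710]  H_jac=[3.1231]  S=[0.9725]  K=[0.2280]  nu=[-3.3084]  x^+=[0.8072]  P^+=[0.0204]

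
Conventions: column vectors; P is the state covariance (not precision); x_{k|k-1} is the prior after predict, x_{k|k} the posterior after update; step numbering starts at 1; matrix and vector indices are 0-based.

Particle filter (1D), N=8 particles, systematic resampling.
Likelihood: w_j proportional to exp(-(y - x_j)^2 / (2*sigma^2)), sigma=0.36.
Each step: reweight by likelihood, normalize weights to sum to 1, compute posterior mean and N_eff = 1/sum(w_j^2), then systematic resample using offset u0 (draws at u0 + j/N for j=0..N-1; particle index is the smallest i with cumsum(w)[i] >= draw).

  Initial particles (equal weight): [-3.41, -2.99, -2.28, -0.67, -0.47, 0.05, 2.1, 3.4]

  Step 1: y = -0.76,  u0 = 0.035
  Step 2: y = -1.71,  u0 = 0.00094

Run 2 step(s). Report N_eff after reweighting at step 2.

N_eff = 5.9800

step 1: w=[0.0000, 0.0000, 0.0001, 0.5470, 0.4080, 0.0449, 0.0000, 0.0000]  mean=-0.5562  Neff=2.1381  idx=[3, 3, 3, 3, 3, 4, 4, 4]
step 2: w=[0.1813, 0.1813, 0.1813, 0.1813, 0.1813, 0.0312, 0.0312, 0.0312]  mean=-0.6513  Neff=5.9800  idx=[0, 0, 1, 2, 2, 3, 4, 4]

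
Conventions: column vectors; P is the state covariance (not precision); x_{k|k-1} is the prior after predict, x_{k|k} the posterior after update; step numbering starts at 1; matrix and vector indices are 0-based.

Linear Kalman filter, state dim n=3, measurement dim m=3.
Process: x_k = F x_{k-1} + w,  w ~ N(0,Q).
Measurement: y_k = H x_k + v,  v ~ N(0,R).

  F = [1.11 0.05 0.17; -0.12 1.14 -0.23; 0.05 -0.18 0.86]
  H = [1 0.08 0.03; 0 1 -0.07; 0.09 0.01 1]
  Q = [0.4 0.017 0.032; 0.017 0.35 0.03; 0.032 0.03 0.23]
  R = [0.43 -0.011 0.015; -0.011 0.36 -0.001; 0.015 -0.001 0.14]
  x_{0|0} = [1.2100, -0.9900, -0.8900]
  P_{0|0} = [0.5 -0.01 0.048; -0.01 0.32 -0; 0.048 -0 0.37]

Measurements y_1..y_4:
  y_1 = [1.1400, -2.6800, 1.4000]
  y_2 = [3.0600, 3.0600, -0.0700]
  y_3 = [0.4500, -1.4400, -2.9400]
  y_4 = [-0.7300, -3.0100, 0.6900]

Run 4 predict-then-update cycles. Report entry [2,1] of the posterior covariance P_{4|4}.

P_post[2,1] = -0.0011

step 1: x^-=[1.1423, -1.0691, -0.5267]  P^-=[1.0445 -0.0717 0.1592; -0.0717 0.7980 -0.1181; 0.1592 -0.1181 0.5196]  S=[1.4776 -0.0339 0.2741; -0.0339 1.1771 -0.1549; 0.2741 -0.1549 0.6943]  K=[0.6901 -0.0396 0.0823; 0.0118 0.6826 -0.0203; -0.0323 -0.0304 0.7733]  nu=[0.0990, -1.6478, 1.8346]  x^+=[1.4270, -2.2300, 0.9389]  P^+=[0.3003 -0.0223 -0.0049; -0.0223 0.2454 -0.0038; -0.0049 -0.0038 0.1083]
step 2: x^-=[1.6320, -2.9294, 1.2802]  P^-=[0.7694 -0.0406 0.0619; -0.0406 0.6868 -0.0486; 0.0619 -0.0486 0.3199]  S=[1.2011 -0.0029 0.1519; -0.0029 1.0551 -0.0692; 0.1519 -0.0692 0.4763]  K=[0.6307 -0.0364 0.0681; 0.0128 0.6538 -0.0045; -0.0309 -0.0222 0.6890]  nu=[1.6239, 6.0790, -1.4678]  x^+=[2.3348, 1.0728, 0.0837]  P^+=[0.2744 -0.0205 -0.0055; -0.0205 0.2351 -0.0016; -0.0055 -0.0016 0.0965]
step 3: x^-=[2.6595, 0.9235, -0.0044]  P^-=[0.7372 -0.0345 0.0580; -0.0345 0.6708 -0.0416; 0.0580 -0.0416 0.3101]  S=[1.1695 0.0024 0.1454; 0.0024 1.0381 -0.0610; 0.1454 -0.0610 0.4657]  K=[0.6211 -0.0346 0.0678; 0.0141 0.6489 -0.0009; -0.0302 -0.0208 0.6829]  nu=[-2.2833, -2.3638, -3.1842]  x^+=[1.1074, -0.6394, -2.0610]  P^+=[0.2702 -0.0197 -0.0053; -0.0197 0.2334 -0.0011; -0.0053 -0.0011 0.0957]
step 4: x^-=[0.8468, -0.3878, -1.6020]  P^-=[0.7321 -0.0330 0.0577; -0.0330 0.6679 -0.0405; 0.0577 -0.0405 0.3092]  S=[1.1646 0.0037 0.1447; 0.0037 1.0351 -0.0598; 0.1447 -0.0598 0.4647]  K=[0.6195 -0.0341 0.0679; 0.0144 0.6479 -0.0003; -0.0300 -0.0205 0.6824]  nu=[-1.4978, -2.7344, 2.2196]  x^+=[0.1630, -2.1819, 0.0138]  P^+=[0.2695 -0.0195 -0.0052; -0.0195 0.2330 -0.0011; -0.0052 -0.0011 0.0956]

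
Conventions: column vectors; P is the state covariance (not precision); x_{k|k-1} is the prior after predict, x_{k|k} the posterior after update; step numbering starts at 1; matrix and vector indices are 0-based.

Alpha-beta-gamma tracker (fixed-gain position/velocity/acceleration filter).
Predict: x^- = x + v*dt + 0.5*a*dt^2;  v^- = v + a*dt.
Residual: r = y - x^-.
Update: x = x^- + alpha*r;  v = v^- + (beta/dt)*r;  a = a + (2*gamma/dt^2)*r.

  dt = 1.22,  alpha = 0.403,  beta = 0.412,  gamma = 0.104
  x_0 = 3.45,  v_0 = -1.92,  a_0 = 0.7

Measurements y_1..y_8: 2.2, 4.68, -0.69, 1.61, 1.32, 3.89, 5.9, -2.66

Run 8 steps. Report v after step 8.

step 1: x_pred=1.6285  r=0.5715  x^+=1.8588  v^+=-0.8730  a^+=0.7799
step 2: x_pred=1.3741  r=3.3059  x^+=2.7064  v^+=1.1948  a^+=1.2418
step 3: x_pred=5.0883  r=-5.7783  x^+=2.7596  v^+=0.7585  a^+=0.4343
step 4: x_pred=4.0083  r=-2.3983  x^+=3.0418  v^+=0.4785  a^+=0.0992
step 5: x_pred=3.6994  r=-2.3794  x^+=2.7405  v^+=-0.2040  a^+=-0.2333
step 6: x_pred=2.3180  r=1.5720  x^+=2.9515  v^+=0.0422  a^+=-0.0136
step 7: x_pred=2.9929  r=2.9071  x^+=4.1645  v^+=1.0073  a^+=0.3926
step 8: x_pred=5.6856  r=-8.3456  x^+=2.3223  v^+=-1.3320  a^+=-0.7737

v_post = -1.3320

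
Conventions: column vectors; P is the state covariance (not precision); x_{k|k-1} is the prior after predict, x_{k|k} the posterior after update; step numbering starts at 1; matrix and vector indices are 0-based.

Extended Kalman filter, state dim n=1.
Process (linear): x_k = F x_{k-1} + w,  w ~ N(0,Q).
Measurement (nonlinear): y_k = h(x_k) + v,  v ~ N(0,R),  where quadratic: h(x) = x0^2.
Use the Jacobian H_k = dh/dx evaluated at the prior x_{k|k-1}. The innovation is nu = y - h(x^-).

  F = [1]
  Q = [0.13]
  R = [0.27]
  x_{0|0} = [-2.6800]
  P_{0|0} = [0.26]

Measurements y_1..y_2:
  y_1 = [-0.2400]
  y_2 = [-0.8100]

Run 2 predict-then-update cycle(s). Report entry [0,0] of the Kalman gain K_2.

step 1: x^-=[-2.6800]  P^-=[0.3900]  H_jac=[-5.3600]  S=[11.4745]  K=[-0.1822]  nu=[-7.4224]  x^+=[-1.3278]  P^+=[0.0092]
step 2: x^-=[-1.3278]  P^-=[0.1392]  H_jac=[-2.6556]  S=[1.2515]  K=[-0.2953]  nu=[-2.5731]  x^+=[-0.5679]  P^+=[0.0300]

K[0,0] = -0.2953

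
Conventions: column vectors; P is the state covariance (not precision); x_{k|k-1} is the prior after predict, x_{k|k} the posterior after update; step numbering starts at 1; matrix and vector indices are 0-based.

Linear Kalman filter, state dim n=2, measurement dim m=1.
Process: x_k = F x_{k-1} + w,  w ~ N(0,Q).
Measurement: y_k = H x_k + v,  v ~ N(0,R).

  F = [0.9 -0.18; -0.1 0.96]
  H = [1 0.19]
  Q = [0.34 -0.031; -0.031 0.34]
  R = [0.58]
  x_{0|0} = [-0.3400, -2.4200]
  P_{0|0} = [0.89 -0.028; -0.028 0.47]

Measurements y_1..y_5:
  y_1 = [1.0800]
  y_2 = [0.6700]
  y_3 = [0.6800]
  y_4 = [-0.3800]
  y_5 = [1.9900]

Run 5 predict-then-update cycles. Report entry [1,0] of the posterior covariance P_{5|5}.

P_post[1,0] = -0.5130

step 1: x^-=[0.1296, -2.2892]  P^-=[1.0852 -0.2170; -0.2170 0.7874]  S=[1.6112]  K=[0.6480; -0.0418]  nu=[1.3853]  x^+=[1.0272, -2.3472]  P^+=[0.4088 -0.1733; -0.1733 0.7846]
step 2: x^-=[1.3470, -2.3560]  P^-=[0.7527 -0.3563; -0.3563 1.1005]  S=[1.2370]  K=[0.5537; -0.1190]  nu=[-0.2294]  x^+=[1.2200, -2.3287]  P^+=[0.3734 -0.2748; -0.2748 1.0830]
step 3: x^-=[1.5172, -2.3576]  P^-=[0.7665 -0.4941; -0.4941 1.3945]  S=[1.2091]  K=[0.5563; -0.1895]  nu=[-0.3892]  x^+=[1.3006, -2.2838]  P^+=[0.3923 -0.3666; -0.3666 1.3511]
step 4: x^-=[1.5817, -2.3225]  P^-=[0.8203 -0.6231; -0.6231 1.6595]  S=[1.2235]  K=[0.5737; -0.2516]  nu=[-1.5204]  x^+=[0.7094, -1.9400]  P^+=[0.4176 -0.4465; -0.4465 1.5821]
step 5: x^-=[0.9876, -1.9333]  P^-=[0.8742 -0.7358; -0.7358 1.8879]  S=[1.2427]  K=[0.5909; -0.3034]  nu=[1.3697]  x^+=[1.7970, -2.3489]  P^+=[0.4402 -0.5130; -0.5130 1.7735]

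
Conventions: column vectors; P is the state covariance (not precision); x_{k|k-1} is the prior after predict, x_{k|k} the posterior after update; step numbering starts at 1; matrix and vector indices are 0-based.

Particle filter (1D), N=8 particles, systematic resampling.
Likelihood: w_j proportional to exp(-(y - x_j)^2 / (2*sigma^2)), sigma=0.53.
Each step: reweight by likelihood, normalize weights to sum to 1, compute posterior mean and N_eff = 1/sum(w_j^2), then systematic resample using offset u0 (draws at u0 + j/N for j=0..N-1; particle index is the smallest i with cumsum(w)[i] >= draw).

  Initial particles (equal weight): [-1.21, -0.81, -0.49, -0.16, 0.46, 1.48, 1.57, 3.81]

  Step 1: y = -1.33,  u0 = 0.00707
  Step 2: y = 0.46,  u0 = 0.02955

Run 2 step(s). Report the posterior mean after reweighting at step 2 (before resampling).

step 1: w=[0.4952, 0.3140, 0.1447, 0.0444, 0.0017, 0.0000, 0.0000, 0.0000]  mean=-0.9307  Neff=2.7269  idx=[0, 0, 0, 0, 1, 1, 1, 2]
step 2: w=[0.0175, 0.0175, 0.0175, 0.0175, 0.1422, 0.1422, 0.1422, 0.5034]  mean=-0.6769  Neff=3.1717  idx=[1, 4, 5, 6, 7, 7, 7, 7]

post_mean = -0.6769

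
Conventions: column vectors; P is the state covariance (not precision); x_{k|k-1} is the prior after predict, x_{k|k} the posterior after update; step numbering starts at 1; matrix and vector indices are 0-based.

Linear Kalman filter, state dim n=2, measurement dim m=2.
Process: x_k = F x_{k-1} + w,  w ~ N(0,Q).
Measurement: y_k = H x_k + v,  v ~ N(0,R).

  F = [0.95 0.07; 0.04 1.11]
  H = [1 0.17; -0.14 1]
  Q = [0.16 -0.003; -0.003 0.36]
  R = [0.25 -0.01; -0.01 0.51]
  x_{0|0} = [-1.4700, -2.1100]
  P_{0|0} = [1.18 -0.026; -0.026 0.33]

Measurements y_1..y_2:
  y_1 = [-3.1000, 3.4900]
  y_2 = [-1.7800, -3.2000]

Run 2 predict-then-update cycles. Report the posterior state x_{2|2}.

step 1: x^-=[-1.5442, -2.4009]  P^-=[1.2231 0.0400; 0.0400 0.7662]  S=[1.5088 -0.0119; -0.0119 1.2889]  K=[0.8144 -0.0943; 0.1175 0.5912]  nu=[-1.1476, 5.6747]  x^+=[-3.0138, 0.8189]  P^+=[0.2091 -0.0269; -0.0269 0.2965]
step 2: x^-=[-2.8058, 0.7884]  P^-=[0.3466 -0.0005; -0.0005 0.7233]  S=[0.6173 0.0639; 0.0639 1.2402]  K=[0.5684 -0.0688; 0.1387 0.5761]  nu=[0.8918, -4.3813]  x^+=[-1.9973, -1.6119]  P^+=[0.1463 -0.0203; -0.0203 0.2896]

x_post = [-1.9973, -1.6119]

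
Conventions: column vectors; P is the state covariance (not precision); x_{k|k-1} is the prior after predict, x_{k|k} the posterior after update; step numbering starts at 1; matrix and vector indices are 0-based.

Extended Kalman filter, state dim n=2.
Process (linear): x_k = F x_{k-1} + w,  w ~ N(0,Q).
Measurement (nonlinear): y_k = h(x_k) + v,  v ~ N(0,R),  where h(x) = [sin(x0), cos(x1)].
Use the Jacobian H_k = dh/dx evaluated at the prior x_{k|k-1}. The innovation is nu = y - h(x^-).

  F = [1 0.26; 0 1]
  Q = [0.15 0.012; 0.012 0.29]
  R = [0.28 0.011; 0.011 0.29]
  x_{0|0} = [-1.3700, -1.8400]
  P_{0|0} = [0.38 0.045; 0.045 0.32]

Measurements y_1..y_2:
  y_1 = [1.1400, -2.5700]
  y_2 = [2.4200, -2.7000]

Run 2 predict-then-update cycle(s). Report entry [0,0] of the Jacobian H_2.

H_jac[0,0] = -0.5730

step 1: x^-=[-1.8484, -1.8400]  P^-=[0.5750 0.1402; 0.1402 0.6100]  H_jac=[-0.2741 0.0000; 0.0000 0.9640]  S=[0.3232 -0.0260; -0.0260 0.8569]  K=[-0.4761 0.1433; -0.0638 0.6843]  nu=[2.1017, -2.3040]  x^+=[-3.1790, -3.5507]  P^+=[0.4806 0.0377; 0.0377 0.2051]
step 2: x^-=[-4.1022, -3.5507]  P^-=[0.6641 0.1030; 0.1030 0.4951]  H_jac=[-0.5730 0.0000; 0.0000 -0.3978]  S=[0.4980 0.0345; 0.0345 0.3684]  K=[-0.7613 -0.0400; -0.0820 -0.5270]  nu=[1.6004, -1.7825]  x^+=[-5.2493, -2.7425]  P^+=[0.3728 0.0502; 0.0502 0.3865]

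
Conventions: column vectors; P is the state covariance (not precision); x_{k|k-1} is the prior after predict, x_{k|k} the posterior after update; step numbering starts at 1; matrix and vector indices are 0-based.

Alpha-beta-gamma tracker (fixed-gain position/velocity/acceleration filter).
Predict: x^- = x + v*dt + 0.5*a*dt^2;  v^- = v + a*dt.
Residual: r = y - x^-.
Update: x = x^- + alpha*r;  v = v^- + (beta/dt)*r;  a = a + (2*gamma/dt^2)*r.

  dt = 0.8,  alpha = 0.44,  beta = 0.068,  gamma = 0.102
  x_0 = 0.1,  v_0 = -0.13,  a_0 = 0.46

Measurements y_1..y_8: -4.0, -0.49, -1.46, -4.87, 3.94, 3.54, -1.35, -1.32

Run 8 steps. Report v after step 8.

v_post = 4.4840

step 1: x_pred=0.1432  r=-4.1432  x^+=-1.6798  v^+=-0.1142  a^+=-0.8606
step 2: x_pred=-2.0466  r=1.5566  x^+=-1.3617  v^+=-0.6704  a^+=-0.3645
step 3: x_pred=-2.0146  r=0.5546  x^+=-1.7706  v^+=-0.9148  a^+=-0.1877
step 4: x_pred=-2.5625  r=-2.3075  x^+=-3.5778  v^+=-1.2611  a^+=-0.9232
step 5: x_pred=-4.8822  r=8.8222  x^+=-1.0004  v^+=-1.2498  a^+=1.8888
step 6: x_pred=-1.3958  r=4.9358  x^+=0.7759  v^+=0.6808  a^+=3.4621
step 7: x_pred=2.4284  r=-3.7784  x^+=0.7659  v^+=3.1293  a^+=2.2578
step 8: x_pred=3.9919  r=-5.3119  x^+=1.6546  v^+=4.4840  a^+=0.5646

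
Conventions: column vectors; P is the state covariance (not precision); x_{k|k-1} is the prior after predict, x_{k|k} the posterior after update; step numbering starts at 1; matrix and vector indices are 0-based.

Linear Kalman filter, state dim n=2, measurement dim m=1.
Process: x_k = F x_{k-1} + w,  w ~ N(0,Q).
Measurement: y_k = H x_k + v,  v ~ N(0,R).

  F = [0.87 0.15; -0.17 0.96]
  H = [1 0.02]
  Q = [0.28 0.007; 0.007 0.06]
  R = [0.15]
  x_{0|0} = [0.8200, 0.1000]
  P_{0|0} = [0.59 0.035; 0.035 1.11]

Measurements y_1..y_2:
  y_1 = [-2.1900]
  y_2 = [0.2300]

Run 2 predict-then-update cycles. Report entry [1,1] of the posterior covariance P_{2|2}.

step 1: x^-=[0.7284, -0.0434]  P^-=[0.7607 0.1079; 0.1079 1.0886]  S=[0.9154]  K=[0.8333; 0.1417]  nu=[-2.9175]  x^+=[-1.7028, -0.4567]  P^+=[0.1250 -0.0002; -0.0002 1.0702]
step 2: x^-=[-1.5500, -0.1490]  P^-=[0.3987 0.1425; 0.1425 1.0500]  S=[0.5548]  K=[0.7237; 0.2947]  nu=[1.7829]  x^+=[-0.2596, 0.3765]  P^+=[0.1081 0.0242; 0.0242 1.0018]

P_post[1,1] = 1.0018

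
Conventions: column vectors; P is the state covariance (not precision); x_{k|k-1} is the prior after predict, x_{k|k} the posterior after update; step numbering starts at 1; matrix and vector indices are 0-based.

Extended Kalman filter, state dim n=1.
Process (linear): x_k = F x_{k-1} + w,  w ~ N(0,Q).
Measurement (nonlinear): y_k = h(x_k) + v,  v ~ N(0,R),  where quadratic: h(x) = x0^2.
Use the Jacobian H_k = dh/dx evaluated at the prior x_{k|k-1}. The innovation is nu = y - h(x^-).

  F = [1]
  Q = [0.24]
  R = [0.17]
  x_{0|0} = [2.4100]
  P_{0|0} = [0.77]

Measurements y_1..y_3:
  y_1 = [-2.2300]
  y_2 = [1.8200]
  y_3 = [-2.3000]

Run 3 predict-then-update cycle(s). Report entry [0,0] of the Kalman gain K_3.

K[0,0] = 0.3347

step 1: x^-=[2.4100]  P^-=[1.0100]  H_jac=[4.8200]  S=[23.6347]  K=[0.2060]  nu=[-8.0381]  x^+=[0.7543]  P^+=[0.0073]
step 2: x^-=[0.7543]  P^-=[0.2473]  H_jac=[1.5087]  S=[0.7328]  K=[0.5091]  nu=[1.2510]  x^+=[1.3912]  P^+=[0.0574]
step 3: x^-=[1.3912]  P^-=[0.2974]  H_jac=[2.7823]  S=[2.4720]  K=[0.3347]  nu=[-4.2353]  x^+=[-0.0264]  P^+=[0.0204]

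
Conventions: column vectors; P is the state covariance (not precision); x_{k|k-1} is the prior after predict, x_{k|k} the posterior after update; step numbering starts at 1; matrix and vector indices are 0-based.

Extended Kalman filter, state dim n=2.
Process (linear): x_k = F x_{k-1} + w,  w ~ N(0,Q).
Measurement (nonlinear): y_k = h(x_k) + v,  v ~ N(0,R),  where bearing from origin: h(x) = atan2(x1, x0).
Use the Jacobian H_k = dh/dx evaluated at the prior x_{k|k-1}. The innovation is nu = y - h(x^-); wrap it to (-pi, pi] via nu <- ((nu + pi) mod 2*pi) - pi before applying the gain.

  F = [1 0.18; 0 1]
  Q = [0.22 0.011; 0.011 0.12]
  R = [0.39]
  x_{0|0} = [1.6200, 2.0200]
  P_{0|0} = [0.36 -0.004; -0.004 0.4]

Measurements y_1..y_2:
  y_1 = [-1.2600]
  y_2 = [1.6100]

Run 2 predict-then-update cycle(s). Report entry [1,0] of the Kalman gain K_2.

K[1,0] = 0.3134

step 1: x^-=[1.9836, 2.0200]  P^-=[0.5915 0.0790; 0.0790 0.5200]  H_jac=[-0.2520 0.2475]  S=[0.4496]  K=[-0.2881; 0.2420]  nu=[-2.0545]  x^+=[2.5755, 1.5229]  P^+=[0.5542 0.1103; 0.1103 0.4937]
step 2: x^-=[2.8496, 1.5229]  P^-=[0.8299 0.2102; 0.2102 0.6137]  H_jac=[-0.1459 0.2730]  S=[0.4366]  K=[-0.1459; 0.3134]  nu=[1.1192]  x^+=[2.6864, 1.8736]  P^+=[0.8206 0.2302; 0.2302 0.5708]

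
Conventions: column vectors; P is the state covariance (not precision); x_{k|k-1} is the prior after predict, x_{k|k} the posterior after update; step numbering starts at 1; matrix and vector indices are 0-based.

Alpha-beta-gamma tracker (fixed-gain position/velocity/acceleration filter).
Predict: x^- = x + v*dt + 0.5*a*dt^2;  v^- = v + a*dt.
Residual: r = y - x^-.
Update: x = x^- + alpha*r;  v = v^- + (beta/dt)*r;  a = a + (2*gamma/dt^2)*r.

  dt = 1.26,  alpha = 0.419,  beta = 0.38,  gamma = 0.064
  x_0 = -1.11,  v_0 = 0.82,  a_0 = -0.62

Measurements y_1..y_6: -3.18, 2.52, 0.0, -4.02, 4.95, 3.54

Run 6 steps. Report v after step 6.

step 1: x_pred=-0.5690  r=-2.6110  x^+=-1.6630  v^+=-0.7487  a^+=-0.8305
step 2: x_pred=-3.2656  r=5.7856  x^+=-0.8414  v^+=-0.0503  a^+=-0.3641
step 3: x_pred=-1.1937  r=1.1937  x^+=-0.6936  v^+=-0.1490  a^+=-0.2678
step 4: x_pred=-1.0938  r=-2.9262  x^+=-2.3199  v^+=-1.3689  a^+=-0.5037
step 5: x_pred=-4.4446  r=9.3946  x^+=-0.5082  v^+=0.8297  a^+=0.2537
step 6: x_pred=0.7385  r=2.8015  x^+=1.9124  v^+=1.9942  a^+=0.4796

v_post = 1.9942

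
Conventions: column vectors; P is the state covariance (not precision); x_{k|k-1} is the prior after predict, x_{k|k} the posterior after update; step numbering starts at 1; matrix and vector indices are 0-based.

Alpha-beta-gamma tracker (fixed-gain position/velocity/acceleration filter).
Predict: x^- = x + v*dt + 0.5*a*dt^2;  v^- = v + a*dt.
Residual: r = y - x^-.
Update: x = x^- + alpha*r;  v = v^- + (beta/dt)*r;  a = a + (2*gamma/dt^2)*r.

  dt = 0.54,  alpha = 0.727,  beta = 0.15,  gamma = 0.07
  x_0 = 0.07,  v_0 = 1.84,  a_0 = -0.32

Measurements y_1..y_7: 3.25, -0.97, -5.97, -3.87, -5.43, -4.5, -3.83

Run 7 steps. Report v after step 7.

v_post = -5.0252

step 1: x_pred=1.0169  r=2.2331  x^+=2.6404  v^+=2.2875  a^+=0.7521
step 2: x_pred=3.9853  r=-4.9553  x^+=0.3828  v^+=1.3172  a^+=-1.6270
step 3: x_pred=0.8569  r=-6.8269  x^+=-4.1063  v^+=-1.4577  a^+=-4.9046
step 4: x_pred=-5.6085  r=1.7385  x^+=-4.3446  v^+=-3.6233  a^+=-4.0699
step 5: x_pred=-6.8946  r=1.4646  x^+=-5.8298  v^+=-5.4142  a^+=-3.3667
step 6: x_pred=-9.2444  r=4.7444  x^+=-5.7952  v^+=-5.9144  a^+=-1.0889
step 7: x_pred=-9.1477  r=5.3177  x^+=-5.2817  v^+=-5.0252  a^+=1.4642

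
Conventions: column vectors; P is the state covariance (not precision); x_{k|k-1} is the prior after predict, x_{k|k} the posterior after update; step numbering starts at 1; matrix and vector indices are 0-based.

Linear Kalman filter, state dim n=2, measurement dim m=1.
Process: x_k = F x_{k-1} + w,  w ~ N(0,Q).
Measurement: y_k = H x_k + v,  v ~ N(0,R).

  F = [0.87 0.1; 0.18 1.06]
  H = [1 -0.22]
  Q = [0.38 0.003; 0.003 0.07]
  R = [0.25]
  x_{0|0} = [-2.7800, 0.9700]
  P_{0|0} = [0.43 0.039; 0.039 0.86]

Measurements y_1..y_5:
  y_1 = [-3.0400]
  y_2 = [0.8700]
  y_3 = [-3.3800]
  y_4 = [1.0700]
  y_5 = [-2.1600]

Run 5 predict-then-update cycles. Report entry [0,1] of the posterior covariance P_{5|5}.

P_post[0,1] = 0.6338

step 1: x^-=[-2.3216, 0.5278]  P^-=[0.7209 0.1982; 0.1982 1.0651]  S=[0.9352]  K=[0.7242; -0.0387]  nu=[-0.6023]  x^+=[-2.7578, 0.5511]  P^+=[0.2304 0.2244; 0.2244 1.0637]
step 2: x^-=[-2.3441, 0.0878]  P^-=[0.6041 0.3628; 0.3628 1.3583]  S=[0.7602]  K=[0.6896; 0.0841]  nu=[3.2334]  x^+=[-0.1142, 0.3598]  P^+=[0.2425 0.3187; 0.3187 1.3529]
step 3: x^-=[-0.0634, 0.3608]  P^-=[0.6325 0.4840; 0.4840 1.7196]  S=[0.7528]  K=[0.6988; 0.1404]  nu=[-3.2372]  x^+=[-2.3256, -0.0937]  P^+=[0.2649 0.4101; 0.4101 1.7047]
step 4: x^-=[-2.0326, -0.5179]  P^-=[0.6689 0.6108; 0.6108 2.1505]  S=[0.7543]  K=[0.7087; 0.1825]  nu=[2.9887]  x^+=[0.0855, 0.0276]  P^+=[0.2901 0.5132; 0.5132 2.1254]
step 5: x^-=[0.0771, 0.0447]  P^-=[0.7101 0.7562; 0.7562 2.6633]  S=[0.7563]  K=[0.7190; 0.2252]  nu=[-2.2273]  x^+=[-1.5242, -0.4569]  P^+=[0.3192 0.6338; 0.6338 2.6250]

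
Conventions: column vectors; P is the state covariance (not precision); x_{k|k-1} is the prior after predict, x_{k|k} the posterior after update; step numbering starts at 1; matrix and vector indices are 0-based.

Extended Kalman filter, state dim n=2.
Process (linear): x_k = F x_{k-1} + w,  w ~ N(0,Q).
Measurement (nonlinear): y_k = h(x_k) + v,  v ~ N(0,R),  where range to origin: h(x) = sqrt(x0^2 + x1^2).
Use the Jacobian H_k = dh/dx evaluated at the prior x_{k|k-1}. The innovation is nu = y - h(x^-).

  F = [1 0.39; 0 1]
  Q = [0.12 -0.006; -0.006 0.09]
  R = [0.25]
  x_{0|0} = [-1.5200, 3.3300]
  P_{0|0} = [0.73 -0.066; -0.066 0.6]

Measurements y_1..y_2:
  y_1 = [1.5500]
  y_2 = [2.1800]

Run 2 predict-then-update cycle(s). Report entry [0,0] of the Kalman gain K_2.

step 1: x^-=[-0.2213, 3.3300]  P^-=[0.8898 0.1620; 0.1620 0.6900]  H_jac=[-0.0663 0.9978]  S=[0.9194]  K=[0.1116; 0.7371]  nu=[-1.7873]  x^+=[-0.4208, 2.0125]  P^+=[0.8783 0.0863; 0.0863 0.1904]
step 2: x^-=[0.3640, 2.0125]  P^-=[1.0946 0.1546; 0.1546 0.2804]  H_jac=[0.1780 0.9840]  S=[0.6104]  K=[0.5685; 0.4972]  nu=[0.1348]  x^+=[0.4407, 2.0795]  P^+=[0.8974 -0.0179; -0.0179 0.1295]

K[0,0] = 0.5685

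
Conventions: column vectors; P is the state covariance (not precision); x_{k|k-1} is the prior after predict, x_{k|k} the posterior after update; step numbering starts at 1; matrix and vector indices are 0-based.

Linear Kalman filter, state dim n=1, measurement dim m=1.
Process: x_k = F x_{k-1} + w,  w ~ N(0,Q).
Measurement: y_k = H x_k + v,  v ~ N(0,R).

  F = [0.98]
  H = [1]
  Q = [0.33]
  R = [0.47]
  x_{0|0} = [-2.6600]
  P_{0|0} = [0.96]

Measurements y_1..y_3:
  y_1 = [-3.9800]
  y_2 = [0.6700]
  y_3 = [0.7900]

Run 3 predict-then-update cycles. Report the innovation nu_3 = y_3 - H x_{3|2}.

innov = [1.8494]

step 1: x^-=[-2.6068]  P^-=[1.2520]  S=[1.7220]  K=[0.7271]  nu=[-1.3732]  x^+=[-3.6052]  P^+=[0.3417]
step 2: x^-=[-3.5331]  P^-=[0.6582]  S=[1.1282]  K=[0.5834]  nu=[4.2031]  x^+=[-1.0810]  P^+=[0.2742]
step 3: x^-=[-1.0594]  P^-=[0.5933]  S=[1.0633]  K=[0.5580]  nu=[1.8494]  x^+=[-0.0274]  P^+=[0.2623]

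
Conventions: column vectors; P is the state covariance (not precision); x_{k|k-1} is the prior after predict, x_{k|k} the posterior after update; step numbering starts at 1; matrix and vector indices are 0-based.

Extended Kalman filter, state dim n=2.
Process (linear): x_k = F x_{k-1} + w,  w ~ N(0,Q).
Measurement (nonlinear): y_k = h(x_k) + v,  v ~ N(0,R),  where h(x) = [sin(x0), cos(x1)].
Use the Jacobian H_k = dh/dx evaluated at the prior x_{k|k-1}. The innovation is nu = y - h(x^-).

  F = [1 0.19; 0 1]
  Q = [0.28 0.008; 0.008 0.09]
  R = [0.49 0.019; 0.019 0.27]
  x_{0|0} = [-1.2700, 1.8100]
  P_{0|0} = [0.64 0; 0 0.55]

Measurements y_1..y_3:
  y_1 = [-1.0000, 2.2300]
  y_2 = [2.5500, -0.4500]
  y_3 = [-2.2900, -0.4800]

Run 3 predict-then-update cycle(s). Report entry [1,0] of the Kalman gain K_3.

step 1: x^-=[-0.9261, 1.8100]  P^-=[0.9399 0.1125; 0.1125 0.6400]  H_jac=[0.6010 0.0000; 0.0000 -0.9715]  S=[0.8294 -0.0467; -0.0467 0.8741]  K=[0.6760 -0.0889; 0.0416 -0.7091]  nu=[-0.2007, 2.4669]  x^+=[-1.2812, 0.0523]  P^+=[0.5483 0.0115; 0.0115 0.1963]
step 2: x^-=[-1.2713, 0.0523]  P^-=[0.8398 0.0568; 0.0568 0.2863]  H_jac=[0.2951 0.0000; 0.0000 -0.0522]  S=[0.5631 0.0181; 0.0181 0.2708]  K=[0.4414 -0.0405; 0.0316 -0.0573]  nu=[3.5055, -1.4486]  x^+=[0.3346, 0.2461]  P^+=[0.7303 0.0488; 0.0488 0.2849]
step 3: x^-=[0.3814, 0.2461]  P^-=[1.0391 0.1109; 0.1109 0.3749]  H_jac=[0.9282 0.0000; 0.0000 -0.2436]  S=[1.3852 -0.0061; -0.0061 0.2923]  K=[0.6959 -0.0780; 0.0730 -0.3110]  nu=[-2.6622, -1.4499]  x^+=[-1.3583, 0.5028]  P^+=[0.3658 0.0321; 0.0321 0.3390]

K[1,0] = 0.0730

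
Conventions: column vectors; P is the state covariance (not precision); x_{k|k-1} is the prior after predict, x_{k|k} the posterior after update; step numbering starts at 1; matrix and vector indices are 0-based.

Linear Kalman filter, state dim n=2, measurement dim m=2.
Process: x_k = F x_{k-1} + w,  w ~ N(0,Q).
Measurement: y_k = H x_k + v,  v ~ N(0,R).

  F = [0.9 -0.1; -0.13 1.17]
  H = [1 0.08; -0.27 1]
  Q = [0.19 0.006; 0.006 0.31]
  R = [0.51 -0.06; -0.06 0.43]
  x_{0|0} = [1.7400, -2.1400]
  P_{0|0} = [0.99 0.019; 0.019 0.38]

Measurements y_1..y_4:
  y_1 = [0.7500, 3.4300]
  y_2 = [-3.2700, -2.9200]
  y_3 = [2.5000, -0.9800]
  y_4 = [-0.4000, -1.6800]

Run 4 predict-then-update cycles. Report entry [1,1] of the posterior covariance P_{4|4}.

step 1: x^-=[1.7800, -2.7300]  P^-=[0.9923 -0.1340; -0.1340 0.8411]  S=[1.4862 -0.3918; -0.3918 1.4158]  K=[0.6317 -0.1091; 0.1277 0.6550]  nu=[-0.8116, 6.6406]  x^+=[0.5428, 1.5159]  P^+=[0.3284 0.0038; 0.0038 0.2750]
step 2: x^-=[0.3369, 1.7030]  P^-=[0.4581 -0.0605; -0.0605 0.6909]  S=[0.9628 -0.1876; -0.1876 1.1869]  K=[0.4545 -0.0833; 0.1142 0.6139]  nu=[-3.7432, -4.5320]  x^+=[-0.9866, -1.5065]  P^+=[0.2367 0.0008; 0.0008 0.2573]
step 3: x^-=[-0.7373, -1.6343]  P^-=[0.3842 -0.0509; -0.0509 0.6660]  S=[0.8903 -0.1603; -0.1603 1.1515]  K=[0.4131 -0.0768; 0.1117 0.6059]  nu=[3.3681, 0.4552]  x^+=[0.6191, -0.9822]  P^+=[0.2153 0.0003; 0.0003 0.2539]
step 4: x^-=[0.6554, -1.2297]  P^-=[0.3669 -0.0486; -0.0486 0.6611]  S=[0.8733 -0.1537; -0.1537 1.1441]  K=[0.4024 -0.0750; 0.1113 0.6043]  nu=[-0.9570, -0.2733]  x^+=[0.2908, -1.5014]  P^+=[0.2097 0.0002; 0.0002 0.2532]

P_post[1,1] = 0.2532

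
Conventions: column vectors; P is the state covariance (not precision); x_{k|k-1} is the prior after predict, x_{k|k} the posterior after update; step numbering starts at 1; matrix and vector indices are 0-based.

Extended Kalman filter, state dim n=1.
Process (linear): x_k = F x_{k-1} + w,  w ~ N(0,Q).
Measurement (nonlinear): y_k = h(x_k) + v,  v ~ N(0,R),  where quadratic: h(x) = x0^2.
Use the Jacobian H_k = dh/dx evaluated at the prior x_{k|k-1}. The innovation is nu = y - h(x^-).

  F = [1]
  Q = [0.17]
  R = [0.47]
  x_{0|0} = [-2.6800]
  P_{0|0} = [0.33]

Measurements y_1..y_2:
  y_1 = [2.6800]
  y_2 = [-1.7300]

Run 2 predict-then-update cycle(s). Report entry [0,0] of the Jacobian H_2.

step 1: x^-=[-2.6800]  P^-=[0.5000]  H_jac=[-5.3600]  S=[14.8348]  K=[-0.1807]  nu=[-4.5024]  x^+=[-1.8666]  P^+=[0.0158]
step 2: x^-=[-1.8666]  P^-=[0.1858]  H_jac=[-3.7332]  S=[3.0601]  K=[-0.2267]  nu=[-5.2142]  x^+=[-0.6844]  P^+=[0.0285]

H_jac[0,0] = -3.7332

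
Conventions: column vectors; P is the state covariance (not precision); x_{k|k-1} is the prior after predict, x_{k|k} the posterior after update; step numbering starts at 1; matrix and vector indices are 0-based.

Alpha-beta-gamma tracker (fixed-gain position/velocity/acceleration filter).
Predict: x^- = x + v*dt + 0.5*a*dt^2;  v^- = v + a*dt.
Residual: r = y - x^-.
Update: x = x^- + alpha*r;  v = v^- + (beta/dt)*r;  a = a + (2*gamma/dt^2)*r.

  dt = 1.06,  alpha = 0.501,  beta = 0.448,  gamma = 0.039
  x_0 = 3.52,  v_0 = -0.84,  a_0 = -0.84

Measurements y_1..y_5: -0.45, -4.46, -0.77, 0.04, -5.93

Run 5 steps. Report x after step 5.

step 1: x_pred=2.1577  r=-2.6077  x^+=0.8512  v^+=-2.8325  a^+=-1.0210
step 2: x_pred=-2.7248  r=-1.7352  x^+=-3.5942  v^+=-4.6482  a^+=-1.1415
step 3: x_pred=-9.1625  r=8.3925  x^+=-4.9578  v^+=-2.3111  a^+=-0.5589
step 4: x_pred=-7.7216  r=7.7616  x^+=-3.8330  v^+=0.3769  a^+=-0.0201
step 5: x_pred=-3.4448  r=-2.4852  x^+=-4.6899  v^+=-0.6947  a^+=-0.1926

x_post = -4.6899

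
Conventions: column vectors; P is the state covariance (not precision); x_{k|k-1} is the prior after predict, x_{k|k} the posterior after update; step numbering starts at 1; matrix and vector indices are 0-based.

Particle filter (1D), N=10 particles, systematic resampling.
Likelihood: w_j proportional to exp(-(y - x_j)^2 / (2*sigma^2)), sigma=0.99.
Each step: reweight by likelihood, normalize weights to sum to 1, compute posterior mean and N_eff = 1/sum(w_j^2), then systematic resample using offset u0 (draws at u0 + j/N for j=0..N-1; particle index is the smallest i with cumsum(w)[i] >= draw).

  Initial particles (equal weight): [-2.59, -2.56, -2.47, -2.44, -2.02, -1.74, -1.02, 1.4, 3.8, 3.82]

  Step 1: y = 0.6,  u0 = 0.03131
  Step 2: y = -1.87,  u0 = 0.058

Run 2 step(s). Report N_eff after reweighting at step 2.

step 1: w=[0.0050, 0.0055, 0.0073, 0.0080, 0.0271, 0.0549, 0.2353, 0.6475, 0.0048, 0.0045]  mean=0.4872  Neff=2.0895  idx=[4, 6, 6, 6, 7, 7, 7, 7, 7, 7]
step 2: w=[0.3200, 0.2239, 0.2239, 0.2239, 0.0014, 0.0014, 0.0014, 0.0014, 0.0014, 0.0014]  mean=-1.3199  Neff=3.9556  idx=[0, 0, 0, 1, 1, 2, 2, 2, 3, 3]

N_eff = 3.9556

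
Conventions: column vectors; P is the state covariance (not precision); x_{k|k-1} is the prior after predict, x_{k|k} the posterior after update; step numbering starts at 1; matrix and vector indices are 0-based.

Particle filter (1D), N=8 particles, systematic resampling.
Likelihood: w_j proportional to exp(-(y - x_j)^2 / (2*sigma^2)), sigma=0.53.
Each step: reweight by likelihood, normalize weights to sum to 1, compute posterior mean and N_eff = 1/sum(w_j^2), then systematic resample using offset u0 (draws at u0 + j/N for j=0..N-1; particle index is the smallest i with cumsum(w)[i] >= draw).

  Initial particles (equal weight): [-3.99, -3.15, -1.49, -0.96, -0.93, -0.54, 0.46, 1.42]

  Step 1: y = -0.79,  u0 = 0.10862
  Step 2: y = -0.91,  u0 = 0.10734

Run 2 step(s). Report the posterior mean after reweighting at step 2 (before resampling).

post_mean = -0.8823

step 1: w=[0.0000, 0.0000, 0.1270, 0.2887, 0.2935, 0.2719, 0.0188, 0.0001]  mean=-0.8775  Neff=3.8478  idx=[2, 3, 3, 4, 4, 5, 5, 6]
step 2: w=[0.0895, 0.1621, 0.1621, 0.1627, 0.1627, 0.1276, 0.1276, 0.0058]  mean=-0.8823  Neff=6.8452  idx=[1, 1, 2, 3, 4, 4, 5, 6]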